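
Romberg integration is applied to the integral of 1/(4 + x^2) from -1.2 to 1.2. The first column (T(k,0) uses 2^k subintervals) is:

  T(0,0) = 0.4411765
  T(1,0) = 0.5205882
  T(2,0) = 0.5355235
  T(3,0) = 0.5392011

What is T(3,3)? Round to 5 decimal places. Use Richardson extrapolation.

0.54043

Richardson extrapolation on the trapezoidal column (denominator 4−1=3):
T(1,1) = 0.5205882 + (0.5205882 − 0.4411765)/3 = 0.5470588
T(2,1) = 0.5355235 + (0.5355235 − 0.5205882)/3 = 0.5405019
T(3,1) = (4·0.5392011 − 0.5355235) / 3 = 0.5404270
T(2,2) = 0.5405019 + (0.5405019 − 0.5470588)/15 = 0.5400648
T(3,2) = 0.5404270 + (0.5404270 − 0.5405019)/15 = 0.5404220
T(3,3) = (64·0.5404220 − 0.5400648) / 63 = 0.5404277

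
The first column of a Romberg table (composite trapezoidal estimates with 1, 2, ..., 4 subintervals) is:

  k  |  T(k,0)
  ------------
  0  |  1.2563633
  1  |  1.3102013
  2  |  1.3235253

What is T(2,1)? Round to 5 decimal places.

T(2,1) = (4·1.3235253 − 1.3102013) / 3 = 1.3279666
(Column j=1 coincides with Simpson's rule on the same nodes.)

1.32797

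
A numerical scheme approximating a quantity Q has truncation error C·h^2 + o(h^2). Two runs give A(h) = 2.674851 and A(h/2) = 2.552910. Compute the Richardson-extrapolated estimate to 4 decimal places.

The leading error scales as h^2; refining by a factor of 2 reduces it by 2^2 = 4.
Extrapolated value = (4·A(h/2) − A(h)) / (4 − 1)
= (4·2.552910 − 2.674851) / 3
= 7.536789 / 3 = 2.512263

2.5123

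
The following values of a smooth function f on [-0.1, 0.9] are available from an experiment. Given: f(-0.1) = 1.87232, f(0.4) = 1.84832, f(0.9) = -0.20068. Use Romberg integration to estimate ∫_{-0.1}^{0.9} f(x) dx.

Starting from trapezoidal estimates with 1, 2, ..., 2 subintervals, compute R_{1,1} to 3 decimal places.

1.511

R_{0,0} (trapezoid, 1 panel, h=1.0000): 0.83582
R_{1,0} (trapezoid, 2 panels, h=0.5000): 1.34207
R_{1,1} = 1.34207 + (1.34207 − 0.83582)/3 = 1.51082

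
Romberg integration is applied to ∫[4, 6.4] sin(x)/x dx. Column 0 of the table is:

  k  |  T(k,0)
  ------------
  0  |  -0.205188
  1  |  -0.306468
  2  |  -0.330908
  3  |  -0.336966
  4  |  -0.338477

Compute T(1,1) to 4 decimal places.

-0.3402

Richardson extrapolation on the trapezoidal column (denominator 4−1=3):
T(1,1) = (4·(-0.306468) − (-0.205188)) / 3 = -0.340228
(Column j=1 coincides with Simpson's rule on the same nodes.)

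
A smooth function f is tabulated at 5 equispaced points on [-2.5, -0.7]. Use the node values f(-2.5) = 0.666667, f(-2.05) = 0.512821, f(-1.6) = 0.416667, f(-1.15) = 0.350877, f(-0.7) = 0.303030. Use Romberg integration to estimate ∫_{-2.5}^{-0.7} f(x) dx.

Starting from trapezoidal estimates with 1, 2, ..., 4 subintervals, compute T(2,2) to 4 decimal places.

T(0,0) (trapezoid, 1 panel, h=1.8000): 0.872727
T(1,0) (trapezoid, 2 panels, h=0.9000): 0.811364
T(2,0) (trapezoid, 4 panels, h=0.4500): 0.794346
T(1,1) = 0.811364 + (0.811364 − 0.872727)/3 = 0.790910
T(2,1) = 0.794346 + (0.794346 − 0.811364)/3 = 0.788673
T(2,2) = 0.788673 + (0.788673 − 0.790910)/15 = 0.788524

0.7885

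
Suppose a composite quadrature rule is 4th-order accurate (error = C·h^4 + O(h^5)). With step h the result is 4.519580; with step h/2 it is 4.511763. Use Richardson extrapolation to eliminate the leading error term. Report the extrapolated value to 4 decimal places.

Extrapolated value = (16·A(h/2) − A(h)) / (16 − 1)
= (16·4.511763 − 4.519580) / 15
= 67.668628 / 15 = 4.511242

4.5112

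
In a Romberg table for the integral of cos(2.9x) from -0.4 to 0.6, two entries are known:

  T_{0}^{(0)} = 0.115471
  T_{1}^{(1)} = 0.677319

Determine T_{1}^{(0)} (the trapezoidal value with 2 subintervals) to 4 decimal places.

From T_{1}^{(1)} = (4·T_{1}^{(0)} − T_{0}^{(0)})/3, solve for T_{1}^{(0)}:
4·T_{1}^{(0)} = 3·0.677319 + 0.115471 = 2.147428
T_{1}^{(0)} = 0.536857

0.5369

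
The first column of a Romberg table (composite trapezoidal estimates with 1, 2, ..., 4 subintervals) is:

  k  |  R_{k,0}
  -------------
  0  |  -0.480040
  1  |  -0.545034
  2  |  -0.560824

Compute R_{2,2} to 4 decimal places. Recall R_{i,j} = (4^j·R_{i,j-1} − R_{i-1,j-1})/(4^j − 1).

R_{1,1} = (4·(-0.545034) − (-0.480040)) / 3 = -0.566699
R_{2,1} = (4·(-0.560824) − (-0.545034)) / 3 = -0.566087
R_{2,2} = (16·(-0.566087) − (-0.566699)) / 15 = -0.566046

-0.5660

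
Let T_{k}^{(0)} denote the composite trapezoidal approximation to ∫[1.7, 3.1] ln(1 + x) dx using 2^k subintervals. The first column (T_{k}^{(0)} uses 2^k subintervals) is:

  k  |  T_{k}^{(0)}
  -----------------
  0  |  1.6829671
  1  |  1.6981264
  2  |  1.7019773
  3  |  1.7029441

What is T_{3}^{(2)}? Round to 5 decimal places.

T_{2}^{(1)} = (4·1.7019773 − 1.6981264) / 3 = 1.7032609
T_{3}^{(1)} = (4·1.7029441 − 1.7019773) / 3 = 1.7032664
T_{3}^{(2)} = 1.7032664 + (1.7032664 − 1.7032609)/15 = 1.7032668

1.70327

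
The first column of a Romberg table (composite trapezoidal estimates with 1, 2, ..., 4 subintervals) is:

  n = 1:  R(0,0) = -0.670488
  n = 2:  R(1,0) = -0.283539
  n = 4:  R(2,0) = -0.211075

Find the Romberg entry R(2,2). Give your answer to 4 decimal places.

Richardson extrapolation on the trapezoidal column (denominator 4−1=3):
R(1,1) = (4·(-0.283539) − (-0.670488)) / 3 = -0.154556
R(2,1) = -0.211075 + (-0.211075 − (-0.283539))/3 = -0.186920
R(2,2) = -0.186920 + (-0.186920 − (-0.154556))/15 = -0.189078

-0.1891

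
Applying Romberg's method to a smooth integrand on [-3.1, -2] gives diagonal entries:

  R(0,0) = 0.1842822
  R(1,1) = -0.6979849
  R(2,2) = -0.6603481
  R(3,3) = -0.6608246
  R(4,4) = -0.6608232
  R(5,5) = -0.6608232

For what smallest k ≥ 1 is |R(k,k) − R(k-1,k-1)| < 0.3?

|R(1,1) − R(0,0)| = 0.8822671 ≥ 0.3
|R(2,2) − R(1,1)| = 0.0376368 < 0.3

k = 2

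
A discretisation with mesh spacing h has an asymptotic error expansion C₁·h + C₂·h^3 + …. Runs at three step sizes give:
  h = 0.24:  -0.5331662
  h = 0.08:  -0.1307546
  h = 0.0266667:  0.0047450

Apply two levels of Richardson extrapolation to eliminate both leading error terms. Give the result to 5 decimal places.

0.07257

First eliminate the h term (factor 3^1 = 3):
  B₁ = (3·(-0.1307546) − (-0.5331662))/2 = 0.0704512
  B₂ = (3·0.0047450 − (-0.1307546))/2 = 0.0724948
Then eliminate the h^3 term (factor 3^3 = 27):
  (27·0.0724948 − 0.0704512)/26 = 0.0725734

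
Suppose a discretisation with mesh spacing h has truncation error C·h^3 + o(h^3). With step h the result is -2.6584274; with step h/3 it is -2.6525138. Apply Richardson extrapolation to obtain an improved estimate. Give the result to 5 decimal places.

The leading error scales as h^3; refining by a factor of 3 reduces it by 3^3 = 27.
Extrapolated value = (27·A(h/3) − A(h)) / (27 − 1)
= (27·(-2.6525138) − (-2.6584274)) / 26
= -68.9594452 / 26 = -2.6522864

-2.65229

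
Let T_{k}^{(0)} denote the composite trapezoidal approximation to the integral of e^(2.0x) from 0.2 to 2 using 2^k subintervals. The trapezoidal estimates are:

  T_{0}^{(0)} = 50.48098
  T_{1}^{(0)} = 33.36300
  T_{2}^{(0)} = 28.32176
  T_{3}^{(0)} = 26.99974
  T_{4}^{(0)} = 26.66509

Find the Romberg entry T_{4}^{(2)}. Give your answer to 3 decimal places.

Richardson extrapolation on the trapezoidal column (denominator 4−1=3):
T_{3}^{(1)} = 26.99974 + (26.99974 − 28.32176)/3 = 26.55907
T_{4}^{(1)} = (4·26.66509 − 26.99974) / 3 = 26.55354
T_{4}^{(2)} = (16·26.55354 − 26.55907) / 15 = 26.55317
(Column j=1 coincides with Simpson's rule on the same nodes.)

26.553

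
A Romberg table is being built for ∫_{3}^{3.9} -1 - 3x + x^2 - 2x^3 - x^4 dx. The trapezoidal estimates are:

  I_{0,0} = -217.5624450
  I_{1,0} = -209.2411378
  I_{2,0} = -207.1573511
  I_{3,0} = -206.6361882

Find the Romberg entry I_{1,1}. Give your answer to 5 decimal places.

-206.46737

I_{1,1} = (4·(-209.2411378) − (-217.5624450)) / 3 = -206.4673687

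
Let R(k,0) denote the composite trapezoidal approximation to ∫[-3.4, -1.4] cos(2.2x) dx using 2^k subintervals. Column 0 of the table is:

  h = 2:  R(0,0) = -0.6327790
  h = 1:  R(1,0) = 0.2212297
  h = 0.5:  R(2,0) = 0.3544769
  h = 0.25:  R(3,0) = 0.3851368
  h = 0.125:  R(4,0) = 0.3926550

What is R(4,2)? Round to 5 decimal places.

R(3,1) = 0.3851368 + (0.3851368 − 0.3544769)/3 = 0.3953568
R(4,1) = 0.3926550 + (0.3926550 − 0.3851368)/3 = 0.3951611
R(4,2) = 0.3951611 + (0.3951611 − 0.3953568)/15 = 0.3951481

0.39515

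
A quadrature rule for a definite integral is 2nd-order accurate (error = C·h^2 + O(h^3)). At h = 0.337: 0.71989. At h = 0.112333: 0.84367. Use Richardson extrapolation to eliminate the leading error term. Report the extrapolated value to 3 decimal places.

The leading error scales as h^2; refining by a factor of 3 reduces it by 3^2 = 9.
Extrapolated value = (9·A(h/3) − A(h)) / (9 − 1)
= (9·0.84367 − 0.71989) / 8
= 6.87314 / 8 = 0.85914

0.859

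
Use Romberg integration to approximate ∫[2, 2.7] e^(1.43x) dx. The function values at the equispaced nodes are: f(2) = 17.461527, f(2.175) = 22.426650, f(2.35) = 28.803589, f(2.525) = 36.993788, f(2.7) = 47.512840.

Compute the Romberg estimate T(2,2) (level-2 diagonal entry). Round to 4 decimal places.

T(0,0) (trapezoid, 1 panel, h=0.7000): 22.741028
T(1,0) (trapezoid, 2 panels, h=0.3500): 21.451770
T(2,0) (trapezoid, 4 panels, h=0.1750): 21.124462
T(1,1) = 21.451770 + (21.451770 − 22.741028)/3 = 21.022017
T(2,1) = 21.124462 + (21.124462 − 21.451770)/3 = 21.015359
T(2,2) = 21.015359 + (21.015359 − 21.022017)/15 = 21.014915

21.0149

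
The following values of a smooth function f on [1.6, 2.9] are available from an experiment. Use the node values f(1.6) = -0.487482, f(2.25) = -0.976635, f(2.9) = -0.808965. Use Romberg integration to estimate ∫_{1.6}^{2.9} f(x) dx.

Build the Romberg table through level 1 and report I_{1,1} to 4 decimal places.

-1.1273

I_{0,0} (trapezoid, 1 panel, h=1.3000): -0.842691
I_{1,0} (trapezoid, 2 panels, h=0.6500): -1.056158
I_{1,1} = -1.056158 + (-1.056158 − (-0.842691))/3 = -1.127314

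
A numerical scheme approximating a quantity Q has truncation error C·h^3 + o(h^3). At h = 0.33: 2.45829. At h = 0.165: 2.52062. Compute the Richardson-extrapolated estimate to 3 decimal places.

2.530

The leading error scales as h^3; refining by a factor of 2 reduces it by 2^3 = 8.
Extrapolated value = (8·A(h/2) − A(h)) / (8 − 1)
= (8·2.52062 − 2.45829) / 7
= 17.70667 / 7 = 2.52952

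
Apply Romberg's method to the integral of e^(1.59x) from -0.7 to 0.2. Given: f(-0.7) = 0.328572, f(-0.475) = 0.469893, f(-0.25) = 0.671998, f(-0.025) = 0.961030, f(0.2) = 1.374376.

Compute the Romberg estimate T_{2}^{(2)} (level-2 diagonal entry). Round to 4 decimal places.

T_{0}^{(0)} (trapezoid, 1 panel, h=0.9000): 0.766327
T_{1}^{(0)} (trapezoid, 2 panels, h=0.4500): 0.685562
T_{2}^{(0)} (trapezoid, 4 panels, h=0.2250): 0.664739
T_{1}^{(1)} = 0.685562 + (0.685562 − 0.766327)/3 = 0.658640
T_{2}^{(1)} = 0.664739 + (0.664739 − 0.685562)/3 = 0.657798
T_{2}^{(2)} = 0.657798 + (0.657798 − 0.658640)/15 = 0.657742

0.6577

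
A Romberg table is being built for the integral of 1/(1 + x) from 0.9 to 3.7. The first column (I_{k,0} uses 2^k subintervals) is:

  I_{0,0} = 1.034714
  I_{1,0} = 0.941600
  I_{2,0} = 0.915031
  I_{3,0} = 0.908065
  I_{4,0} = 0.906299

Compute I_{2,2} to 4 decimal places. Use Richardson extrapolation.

Richardson extrapolation on the trapezoidal column (denominator 4−1=3):
I_{1,1} = 0.941600 + (0.941600 − 1.034714)/3 = 0.910562
I_{2,1} = 0.915031 + (0.915031 − 0.941600)/3 = 0.906175
I_{2,2} = (16·0.906175 − 0.910562) / 15 = 0.905883

0.9059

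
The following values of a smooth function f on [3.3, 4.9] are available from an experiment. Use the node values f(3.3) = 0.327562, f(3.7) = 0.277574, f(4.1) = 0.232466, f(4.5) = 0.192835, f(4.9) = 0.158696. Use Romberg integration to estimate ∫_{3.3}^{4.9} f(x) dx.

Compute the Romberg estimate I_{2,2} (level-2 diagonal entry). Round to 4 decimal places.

I_{0,0} (trapezoid, 1 panel, h=1.6000): 0.389006
I_{1,0} (trapezoid, 2 panels, h=0.8000): 0.380476
I_{2,0} (trapezoid, 4 panels, h=0.4000): 0.378402
I_{1,1} = 0.380476 + (0.380476 − 0.389006)/3 = 0.377633
I_{2,1} = 0.378402 + (0.378402 − 0.380476)/3 = 0.377711
I_{2,2} = 0.377711 + (0.377711 − 0.377633)/15 = 0.377716

0.3777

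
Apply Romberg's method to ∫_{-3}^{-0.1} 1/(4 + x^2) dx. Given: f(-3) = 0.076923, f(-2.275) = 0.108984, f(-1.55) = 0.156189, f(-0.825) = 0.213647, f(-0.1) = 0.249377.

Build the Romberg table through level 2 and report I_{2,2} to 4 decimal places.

0.4667

I_{0,0} (trapezoid, 1 panel, h=2.9000): 0.473135
I_{1,0} (trapezoid, 2 panels, h=1.4500): 0.463042
I_{2,0} (trapezoid, 4 panels, h=0.7250): 0.465428
I_{1,1} = 0.463042 + (0.463042 − 0.473135)/3 = 0.459678
I_{2,1} = 0.465428 + (0.465428 − 0.463042)/3 = 0.466223
I_{2,2} = 0.466223 + (0.466223 − 0.459678)/15 = 0.466659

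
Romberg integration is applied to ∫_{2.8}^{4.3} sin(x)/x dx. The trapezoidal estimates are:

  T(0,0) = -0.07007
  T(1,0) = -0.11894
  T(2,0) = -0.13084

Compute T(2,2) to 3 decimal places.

Richardson extrapolation on the trapezoidal column (denominator 4−1=3):
T(1,1) = (4·(-0.11894) − (-0.07007)) / 3 = -0.13523
T(2,1) = (4·(-0.13084) − (-0.11894)) / 3 = -0.13481
T(2,2) = (16·(-0.13481) − (-0.13523)) / 15 = -0.13478
(Column j=1 coincides with Simpson's rule on the same nodes.)

-0.135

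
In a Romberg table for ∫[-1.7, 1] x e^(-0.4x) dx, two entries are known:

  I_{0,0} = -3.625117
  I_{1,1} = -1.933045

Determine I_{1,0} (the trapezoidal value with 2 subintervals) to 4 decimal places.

-2.3561

From I_{1,1} = (4·I_{1,0} − I_{0,0})/3, solve for I_{1,0}:
4·I_{1,0} = 3·(-1.933045) + (-3.625117) = -9.424252
I_{1,0} = -2.356063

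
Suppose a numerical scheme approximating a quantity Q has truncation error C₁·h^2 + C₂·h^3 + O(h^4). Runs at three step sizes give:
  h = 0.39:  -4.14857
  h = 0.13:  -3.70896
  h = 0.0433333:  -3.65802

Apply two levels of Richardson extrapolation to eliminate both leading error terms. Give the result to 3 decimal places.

-3.652

First eliminate the h^2 term (factor 3^2 = 9):
  B₁ = (9·(-3.70896) − (-4.14857))/8 = -3.65401
  B₂ = (9·(-3.65802) − (-3.70896))/8 = -3.65165
Then eliminate the h^3 term (factor 3^3 = 27):
  (27·(-3.65165) − (-3.65401))/26 = -3.65156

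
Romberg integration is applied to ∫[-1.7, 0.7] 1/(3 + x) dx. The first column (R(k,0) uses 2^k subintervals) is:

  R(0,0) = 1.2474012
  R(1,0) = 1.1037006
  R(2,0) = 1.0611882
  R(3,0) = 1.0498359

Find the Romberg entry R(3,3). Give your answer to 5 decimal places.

Richardson extrapolation on the trapezoidal column (denominator 4−1=3):
R(1,1) = 1.1037006 + (1.1037006 − 1.2474012)/3 = 1.0558004
R(2,1) = 1.0611882 + (1.0611882 − 1.1037006)/3 = 1.0470174
R(3,1) = 1.0498359 + (1.0498359 − 1.0611882)/3 = 1.0460518
R(2,2) = (16·1.0470174 − 1.0558004) / 15 = 1.0464319
R(3,2) = (16·1.0460518 − 1.0470174) / 15 = 1.0459874
R(3,3) = 1.0459874 + (1.0459874 − 1.0464319)/63 = 1.0459803

1.04598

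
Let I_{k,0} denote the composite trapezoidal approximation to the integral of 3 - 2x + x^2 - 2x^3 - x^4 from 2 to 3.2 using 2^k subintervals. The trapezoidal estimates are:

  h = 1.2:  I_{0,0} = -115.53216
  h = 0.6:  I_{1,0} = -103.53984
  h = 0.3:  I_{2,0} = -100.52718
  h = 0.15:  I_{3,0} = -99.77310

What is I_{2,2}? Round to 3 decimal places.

-99.522

I_{1,1} = (4·(-103.53984) − (-115.53216)) / 3 = -99.54240
I_{2,1} = -100.52718 + (-100.52718 − (-103.53984))/3 = -99.52296
I_{2,2} = (16·(-99.52296) − (-99.54240)) / 15 = -99.52166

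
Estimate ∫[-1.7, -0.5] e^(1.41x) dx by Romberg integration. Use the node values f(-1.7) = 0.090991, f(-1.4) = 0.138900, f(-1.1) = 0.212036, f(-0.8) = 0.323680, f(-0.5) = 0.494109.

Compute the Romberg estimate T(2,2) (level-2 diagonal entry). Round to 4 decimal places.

T(0,0) (trapezoid, 1 panel, h=1.2000): 0.351060
T(1,0) (trapezoid, 2 panels, h=0.6000): 0.302752
T(2,0) (trapezoid, 4 panels, h=0.3000): 0.290150
T(1,1) = 0.302752 + (0.302752 − 0.351060)/3 = 0.286649
T(2,1) = 0.290150 + (0.290150 − 0.302752)/3 = 0.285949
T(2,2) = 0.285949 + (0.285949 − 0.286649)/15 = 0.285902

0.2859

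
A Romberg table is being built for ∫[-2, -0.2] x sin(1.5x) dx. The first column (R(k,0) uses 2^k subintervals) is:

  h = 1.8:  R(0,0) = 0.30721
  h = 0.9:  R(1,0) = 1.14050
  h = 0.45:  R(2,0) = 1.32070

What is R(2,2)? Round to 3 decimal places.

Richardson extrapolation on the trapezoidal column (denominator 4−1=3):
R(1,1) = (4·1.14050 − 0.30721) / 3 = 1.41826
R(2,1) = 1.32070 + (1.32070 − 1.14050)/3 = 1.38077
R(2,2) = 1.38077 + (1.38077 − 1.41826)/15 = 1.37827

1.378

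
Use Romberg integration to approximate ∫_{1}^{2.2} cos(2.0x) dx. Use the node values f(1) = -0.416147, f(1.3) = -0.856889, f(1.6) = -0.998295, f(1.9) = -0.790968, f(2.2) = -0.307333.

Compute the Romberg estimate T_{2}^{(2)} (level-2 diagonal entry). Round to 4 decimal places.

-0.9303

T_{0}^{(0)} (trapezoid, 1 panel, h=1.2000): -0.434088
T_{1}^{(0)} (trapezoid, 2 panels, h=0.6000): -0.816021
T_{2}^{(0)} (trapezoid, 4 panels, h=0.3000): -0.902368
T_{1}^{(1)} = -0.816021 + (-0.816021 − (-0.434088))/3 = -0.943332
T_{2}^{(1)} = -0.902368 + (-0.902368 − (-0.816021))/3 = -0.931150
T_{2}^{(2)} = -0.931150 + (-0.931150 − (-0.943332))/15 = -0.930338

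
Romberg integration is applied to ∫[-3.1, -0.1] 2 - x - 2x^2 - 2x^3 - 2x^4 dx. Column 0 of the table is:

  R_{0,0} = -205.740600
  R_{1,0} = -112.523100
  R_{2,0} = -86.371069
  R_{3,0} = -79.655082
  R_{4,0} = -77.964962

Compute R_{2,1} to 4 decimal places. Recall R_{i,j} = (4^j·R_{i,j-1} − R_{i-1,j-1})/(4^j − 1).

-77.6537

R_{2,1} = (4·(-86.371069) − (-112.523100)) / 3 = -77.653725
(Column j=1 coincides with Simpson's rule on the same nodes.)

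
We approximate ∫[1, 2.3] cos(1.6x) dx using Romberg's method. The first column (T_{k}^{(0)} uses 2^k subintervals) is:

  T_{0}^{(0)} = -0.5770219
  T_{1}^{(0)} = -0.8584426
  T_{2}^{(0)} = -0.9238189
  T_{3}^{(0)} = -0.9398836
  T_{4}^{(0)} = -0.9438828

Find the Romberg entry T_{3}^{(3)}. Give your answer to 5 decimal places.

Richardson extrapolation on the trapezoidal column (denominator 4−1=3):
T_{1}^{(1)} = -0.8584426 + (-0.8584426 − (-0.5770219))/3 = -0.9522495
T_{2}^{(1)} = -0.9238189 + (-0.9238189 − (-0.8584426))/3 = -0.9456110
T_{3}^{(1)} = -0.9398836 + (-0.9398836 − (-0.9238189))/3 = -0.9452385
T_{2}^{(2)} = (16·(-0.9456110) − (-0.9522495)) / 15 = -0.9451684
T_{3}^{(2)} = (16·(-0.9452385) − (-0.9456110)) / 15 = -0.9452137
T_{3}^{(3)} = -0.9452137 + (-0.9452137 − (-0.9451684))/63 = -0.9452144

-0.94521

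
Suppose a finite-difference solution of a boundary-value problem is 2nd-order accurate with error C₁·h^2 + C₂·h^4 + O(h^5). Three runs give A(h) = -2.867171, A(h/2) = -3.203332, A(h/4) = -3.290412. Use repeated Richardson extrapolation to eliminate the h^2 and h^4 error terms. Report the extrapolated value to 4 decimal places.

-3.3197

First eliminate the h^2 term (factor 2^2 = 4):
  B₁ = (4·(-3.203332) − (-2.867171))/3 = -3.315386
  B₂ = (4·(-3.290412) − (-3.203332))/3 = -3.319439
Then eliminate the h^4 term (factor 2^4 = 16):
  (16·(-3.319439) − (-3.315386))/15 = -3.319709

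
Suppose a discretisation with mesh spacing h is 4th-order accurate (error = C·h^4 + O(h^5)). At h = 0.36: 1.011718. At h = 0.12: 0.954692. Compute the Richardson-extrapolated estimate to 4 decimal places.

0.9540

The leading error scales as h^4; refining by a factor of 3 reduces it by 3^4 = 81.
Extrapolated value = (81·A(h/3) − A(h)) / (81 − 1)
= (81·0.954692 − 1.011718) / 80
= 76.318334 / 80 = 0.953979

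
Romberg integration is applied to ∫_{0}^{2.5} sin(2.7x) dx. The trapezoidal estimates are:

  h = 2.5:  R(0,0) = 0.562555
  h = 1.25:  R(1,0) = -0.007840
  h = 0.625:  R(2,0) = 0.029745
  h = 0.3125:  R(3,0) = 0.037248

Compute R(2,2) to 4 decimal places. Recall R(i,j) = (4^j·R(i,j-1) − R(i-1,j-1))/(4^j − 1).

Richardson extrapolation on the trapezoidal column (denominator 4−1=3):
R(1,1) = (4·(-0.007840) − 0.562555) / 3 = -0.197972
R(2,1) = (4·0.029745 − (-0.007840)) / 3 = 0.042273
R(2,2) = (16·0.042273 − (-0.197972)) / 15 = 0.058289

0.0583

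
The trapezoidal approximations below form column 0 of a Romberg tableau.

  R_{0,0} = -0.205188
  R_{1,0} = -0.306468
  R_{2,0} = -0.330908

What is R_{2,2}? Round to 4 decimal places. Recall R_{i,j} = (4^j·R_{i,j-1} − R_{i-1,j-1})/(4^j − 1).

-0.3390

Richardson extrapolation on the trapezoidal column (denominator 4−1=3):
R_{1,1} = (4·(-0.306468) − (-0.205188)) / 3 = -0.340228
R_{2,1} = (4·(-0.330908) − (-0.306468)) / 3 = -0.339055
R_{2,2} = -0.339055 + (-0.339055 − (-0.340228))/15 = -0.338977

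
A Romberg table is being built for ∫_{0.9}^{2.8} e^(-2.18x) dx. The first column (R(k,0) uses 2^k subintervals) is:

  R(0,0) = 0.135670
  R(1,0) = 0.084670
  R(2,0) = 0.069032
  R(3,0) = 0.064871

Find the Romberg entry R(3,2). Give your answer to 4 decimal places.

Richardson extrapolation on the trapezoidal column (denominator 4−1=3):
R(2,1) = 0.069032 + (0.069032 − 0.084670)/3 = 0.063819
R(3,1) = (4·0.064871 − 0.069032) / 3 = 0.063484
R(3,2) = (16·0.063484 − 0.063819) / 15 = 0.063462

0.0635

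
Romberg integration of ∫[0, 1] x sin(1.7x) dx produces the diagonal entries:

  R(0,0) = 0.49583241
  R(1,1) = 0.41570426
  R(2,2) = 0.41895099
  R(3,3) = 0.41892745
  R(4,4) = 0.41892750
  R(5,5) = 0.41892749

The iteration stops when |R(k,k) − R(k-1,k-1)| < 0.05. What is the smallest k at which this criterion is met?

|R(1,1) − R(0,0)| = 0.08012815 ≥ 0.05
|R(2,2) − R(1,1)| = 0.00324673 < 0.05

k = 2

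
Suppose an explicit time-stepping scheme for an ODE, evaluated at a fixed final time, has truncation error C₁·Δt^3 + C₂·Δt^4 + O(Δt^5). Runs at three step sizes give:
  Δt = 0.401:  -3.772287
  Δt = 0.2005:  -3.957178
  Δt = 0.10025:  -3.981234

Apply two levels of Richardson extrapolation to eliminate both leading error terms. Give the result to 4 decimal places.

-3.9847

First eliminate the Δt^3 term (factor 2^3 = 8):
  B₁ = (8·(-3.957178) − (-3.772287))/7 = -3.983591
  B₂ = (8·(-3.981234) − (-3.957178))/7 = -3.984671
Then eliminate the Δt^4 term (factor 2^4 = 16):
  (16·(-3.984671) − (-3.983591))/15 = -3.984743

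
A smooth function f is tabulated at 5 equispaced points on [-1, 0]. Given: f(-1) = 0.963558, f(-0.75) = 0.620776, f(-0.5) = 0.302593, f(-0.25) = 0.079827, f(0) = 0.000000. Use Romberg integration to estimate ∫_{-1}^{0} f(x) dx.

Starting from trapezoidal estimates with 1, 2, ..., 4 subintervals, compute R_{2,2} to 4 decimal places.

R_{0,0} (trapezoid, 1 panel, h=1.0000): 0.481779
R_{1,0} (trapezoid, 2 panels, h=0.5000): 0.392186
R_{2,0} (trapezoid, 4 panels, h=0.2500): 0.371244
R_{1,1} = 0.392186 + (0.392186 − 0.481779)/3 = 0.362322
R_{2,1} = 0.371244 + (0.371244 − 0.392186)/3 = 0.364263
R_{2,2} = 0.364263 + (0.364263 − 0.362322)/15 = 0.364392

0.3644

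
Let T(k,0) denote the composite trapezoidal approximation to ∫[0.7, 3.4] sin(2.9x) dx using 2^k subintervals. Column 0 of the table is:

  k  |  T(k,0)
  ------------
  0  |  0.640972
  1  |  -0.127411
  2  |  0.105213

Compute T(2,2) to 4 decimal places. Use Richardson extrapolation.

T(1,1) = -0.127411 + (-0.127411 − 0.640972)/3 = -0.383539
T(2,1) = 0.105213 + (0.105213 − (-0.127411))/3 = 0.182754
T(2,2) = (16·0.182754 − (-0.383539)) / 15 = 0.220507

0.2205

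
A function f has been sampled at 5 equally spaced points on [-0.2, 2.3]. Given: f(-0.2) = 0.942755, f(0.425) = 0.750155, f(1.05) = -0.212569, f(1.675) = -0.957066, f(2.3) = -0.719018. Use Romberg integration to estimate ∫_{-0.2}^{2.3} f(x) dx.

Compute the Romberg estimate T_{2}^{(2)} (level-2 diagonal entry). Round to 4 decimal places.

-0.2113

T_{0}^{(0)} (trapezoid, 1 panel, h=2.5000): 0.279671
T_{1}^{(0)} (trapezoid, 2 panels, h=1.2500): -0.125876
T_{2}^{(0)} (trapezoid, 4 panels, h=0.6250): -0.192257
T_{1}^{(1)} = -0.125876 + (-0.125876 − 0.279671)/3 = -0.261058
T_{2}^{(1)} = -0.192257 + (-0.192257 − (-0.125876))/3 = -0.214384
T_{2}^{(2)} = -0.214384 + (-0.214384 − (-0.261058))/15 = -0.211272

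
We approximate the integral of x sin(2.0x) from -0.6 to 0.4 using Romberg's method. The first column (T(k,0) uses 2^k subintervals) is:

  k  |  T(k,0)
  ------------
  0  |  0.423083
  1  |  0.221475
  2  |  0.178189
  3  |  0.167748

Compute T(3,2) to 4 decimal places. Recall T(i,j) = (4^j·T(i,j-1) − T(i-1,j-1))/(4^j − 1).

T(2,1) = (4·0.178189 − 0.221475) / 3 = 0.163760
T(3,1) = (4·0.167748 − 0.178189) / 3 = 0.164268
T(3,2) = (16·0.164268 − 0.163760) / 15 = 0.164302
(Column j=1 coincides with Simpson's rule on the same nodes.)

0.1643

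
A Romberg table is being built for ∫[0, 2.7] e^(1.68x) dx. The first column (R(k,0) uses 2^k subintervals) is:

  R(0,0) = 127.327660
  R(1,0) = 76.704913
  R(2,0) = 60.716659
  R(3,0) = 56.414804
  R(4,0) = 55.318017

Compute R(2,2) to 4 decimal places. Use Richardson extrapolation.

55.0910

Richardson extrapolation on the trapezoidal column (denominator 4−1=3):
R(1,1) = (4·76.704913 − 127.327660) / 3 = 59.830664
R(2,1) = (4·60.716659 − 76.704913) / 3 = 55.387241
R(2,2) = (16·55.387241 − 59.830664) / 15 = 55.091013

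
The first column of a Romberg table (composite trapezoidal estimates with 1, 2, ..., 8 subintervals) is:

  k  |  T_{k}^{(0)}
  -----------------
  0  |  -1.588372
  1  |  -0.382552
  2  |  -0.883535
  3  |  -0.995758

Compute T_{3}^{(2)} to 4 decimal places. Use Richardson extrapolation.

-1.0320

Richardson extrapolation on the trapezoidal column (denominator 4−1=3):
T_{2}^{(1)} = (4·(-0.883535) − (-0.382552)) / 3 = -1.050529
T_{3}^{(1)} = -0.995758 + (-0.995758 − (-0.883535))/3 = -1.033166
T_{3}^{(2)} = -1.033166 + (-1.033166 − (-1.050529))/15 = -1.032008
(Column j=1 coincides with Simpson's rule on the same nodes.)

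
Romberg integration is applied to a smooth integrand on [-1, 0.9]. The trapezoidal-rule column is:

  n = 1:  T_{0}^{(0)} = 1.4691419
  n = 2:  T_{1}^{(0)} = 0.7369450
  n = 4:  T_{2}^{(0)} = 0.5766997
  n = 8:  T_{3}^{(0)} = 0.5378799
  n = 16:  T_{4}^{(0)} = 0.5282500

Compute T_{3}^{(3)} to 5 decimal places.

0.52505

Richardson extrapolation on the trapezoidal column (denominator 4−1=3):
T_{1}^{(1)} = (4·0.7369450 − 1.4691419) / 3 = 0.4928794
T_{2}^{(1)} = 0.5766997 + (0.5766997 − 0.7369450)/3 = 0.5232846
T_{3}^{(1)} = 0.5378799 + (0.5378799 − 0.5766997)/3 = 0.5249400
T_{2}^{(2)} = (16·0.5232846 − 0.4928794) / 15 = 0.5253116
T_{3}^{(2)} = 0.5249400 + (0.5249400 − 0.5232846)/15 = 0.5250504
T_{3}^{(3)} = (64·0.5250504 − 0.5253116) / 63 = 0.5250463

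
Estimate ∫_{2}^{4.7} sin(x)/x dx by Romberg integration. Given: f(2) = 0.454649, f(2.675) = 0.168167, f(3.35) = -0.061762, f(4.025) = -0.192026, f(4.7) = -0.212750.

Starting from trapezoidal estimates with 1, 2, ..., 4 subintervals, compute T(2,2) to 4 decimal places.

T(0,0) (trapezoid, 1 panel, h=2.7000): 0.326564
T(1,0) (trapezoid, 2 panels, h=1.3500): 0.079903
T(2,0) (trapezoid, 4 panels, h=0.6750): 0.023847
T(1,1) = 0.079903 + (0.079903 − 0.326564)/3 = -0.002317
T(2,1) = 0.023847 + (0.023847 − 0.079903)/3 = 0.005162
T(2,2) = 0.005162 + (0.005162 − (-0.002317))/15 = 0.005661

0.0057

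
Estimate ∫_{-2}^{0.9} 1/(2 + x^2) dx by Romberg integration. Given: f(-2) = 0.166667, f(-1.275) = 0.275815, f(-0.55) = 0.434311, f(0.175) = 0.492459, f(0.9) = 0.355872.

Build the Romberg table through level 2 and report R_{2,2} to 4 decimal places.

1.0780

R_{0,0} (trapezoid, 1 panel, h=2.9000): 0.757682
R_{1,0} (trapezoid, 2 panels, h=1.4500): 1.008592
R_{2,0} (trapezoid, 4 panels, h=0.7250): 1.061295
R_{1,1} = 1.008592 + (1.008592 − 0.757682)/3 = 1.092229
R_{2,1} = 1.061295 + (1.061295 − 1.008592)/3 = 1.078863
R_{2,2} = 1.078863 + (1.078863 − 1.092229)/15 = 1.077972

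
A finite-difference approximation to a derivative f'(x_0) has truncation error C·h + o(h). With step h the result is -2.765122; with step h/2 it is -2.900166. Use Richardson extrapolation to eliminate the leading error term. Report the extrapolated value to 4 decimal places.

-3.0352

The leading error scales as h; refining by a factor of 2 reduces it by 2^1 = 2.
Extrapolated value = (2·A(h/2) − A(h)) / (2 − 1)
= (2·(-2.900166) − (-2.765122)) / 1
= -3.035210 / 1 = -3.035210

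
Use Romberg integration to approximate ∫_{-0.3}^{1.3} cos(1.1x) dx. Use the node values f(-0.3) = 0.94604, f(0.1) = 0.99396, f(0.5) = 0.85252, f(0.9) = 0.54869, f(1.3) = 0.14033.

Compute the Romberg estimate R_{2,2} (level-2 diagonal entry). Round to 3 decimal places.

1.195

R_{0,0} (trapezoid, 1 panel, h=1.6000): 0.86910
R_{1,0} (trapezoid, 2 panels, h=0.8000): 1.11656
R_{2,0} (trapezoid, 4 panels, h=0.4000): 1.17534
R_{1,1} = 1.11656 + (1.11656 − 0.86910)/3 = 1.19905
R_{2,1} = 1.17534 + (1.17534 − 1.11656)/3 = 1.19493
R_{2,2} = 1.19493 + (1.19493 − 1.19905)/15 = 1.19466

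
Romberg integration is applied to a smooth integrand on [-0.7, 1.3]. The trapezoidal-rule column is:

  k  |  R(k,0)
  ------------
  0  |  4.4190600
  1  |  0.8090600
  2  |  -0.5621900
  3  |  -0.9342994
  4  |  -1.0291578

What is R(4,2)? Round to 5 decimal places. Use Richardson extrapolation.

-1.06094

R(3,1) = -0.9342994 + (-0.9342994 − (-0.5621900))/3 = -1.0583359
R(4,1) = (4·(-1.0291578) − (-0.9342994)) / 3 = -1.0607773
R(4,2) = (16·(-1.0607773) − (-1.0583359)) / 15 = -1.0609401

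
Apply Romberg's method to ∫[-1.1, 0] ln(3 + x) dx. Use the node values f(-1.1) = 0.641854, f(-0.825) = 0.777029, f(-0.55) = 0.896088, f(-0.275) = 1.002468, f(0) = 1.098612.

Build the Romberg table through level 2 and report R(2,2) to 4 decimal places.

R(0,0) (trapezoid, 1 panel, h=1.1000): 0.957256
R(1,0) (trapezoid, 2 panels, h=0.5500): 0.971477
R(2,0) (trapezoid, 4 panels, h=0.2750): 0.975100
R(1,1) = 0.971477 + (0.971477 − 0.957256)/3 = 0.976217
R(2,1) = 0.975100 + (0.975100 − 0.971477)/3 = 0.976308
R(2,2) = 0.976308 + (0.976308 − 0.976217)/15 = 0.976314

0.9763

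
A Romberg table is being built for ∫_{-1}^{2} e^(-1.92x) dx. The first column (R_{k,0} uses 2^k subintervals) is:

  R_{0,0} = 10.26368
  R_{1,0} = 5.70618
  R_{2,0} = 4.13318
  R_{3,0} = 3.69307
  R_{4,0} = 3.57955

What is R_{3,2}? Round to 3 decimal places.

Richardson extrapolation on the trapezoidal column (denominator 4−1=3):
R_{2,1} = 4.13318 + (4.13318 − 5.70618)/3 = 3.60885
R_{3,1} = 3.69307 + (3.69307 − 4.13318)/3 = 3.54637
R_{3,2} = 3.54637 + (3.54637 − 3.60885)/15 = 3.54220

3.542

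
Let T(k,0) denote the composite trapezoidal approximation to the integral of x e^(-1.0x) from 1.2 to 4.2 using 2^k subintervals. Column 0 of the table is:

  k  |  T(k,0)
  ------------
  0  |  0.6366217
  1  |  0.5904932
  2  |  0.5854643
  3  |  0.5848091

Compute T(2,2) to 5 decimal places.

0.58437

Richardson extrapolation on the trapezoidal column (denominator 4−1=3):
T(1,1) = (4·0.5904932 − 0.6366217) / 3 = 0.5751170
T(2,1) = 0.5854643 + (0.5854643 − 0.5904932)/3 = 0.5837880
T(2,2) = (16·0.5837880 − 0.5751170) / 15 = 0.5843661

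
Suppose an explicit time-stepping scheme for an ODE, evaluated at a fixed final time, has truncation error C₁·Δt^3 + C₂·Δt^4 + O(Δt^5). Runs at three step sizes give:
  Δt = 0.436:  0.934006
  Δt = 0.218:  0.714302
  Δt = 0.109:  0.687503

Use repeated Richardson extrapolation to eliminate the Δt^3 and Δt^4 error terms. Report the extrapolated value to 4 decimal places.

First eliminate the Δt^3 term (factor 2^3 = 8):
  B₁ = (8·0.714302 − 0.934006)/7 = 0.682916
  B₂ = (8·0.687503 − 0.714302)/7 = 0.683675
Then eliminate the Δt^4 term (factor 2^4 = 16):
  (16·0.683675 − 0.682916)/15 = 0.683726

0.6837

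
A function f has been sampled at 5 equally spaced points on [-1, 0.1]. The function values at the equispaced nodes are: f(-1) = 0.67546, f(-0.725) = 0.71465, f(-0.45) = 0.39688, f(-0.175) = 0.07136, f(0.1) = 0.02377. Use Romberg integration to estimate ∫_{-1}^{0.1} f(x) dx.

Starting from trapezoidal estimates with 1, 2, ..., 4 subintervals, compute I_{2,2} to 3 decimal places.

0.425

I_{0,0} (trapezoid, 1 panel, h=1.1000): 0.38458
I_{1,0} (trapezoid, 2 panels, h=0.5500): 0.41057
I_{2,0} (trapezoid, 4 panels, h=0.2750): 0.42144
I_{1,1} = 0.41057 + (0.41057 − 0.38458)/3 = 0.41923
I_{2,1} = 0.42144 + (0.42144 − 0.41057)/3 = 0.42506
I_{2,2} = 0.42506 + (0.42506 − 0.41923)/15 = 0.42545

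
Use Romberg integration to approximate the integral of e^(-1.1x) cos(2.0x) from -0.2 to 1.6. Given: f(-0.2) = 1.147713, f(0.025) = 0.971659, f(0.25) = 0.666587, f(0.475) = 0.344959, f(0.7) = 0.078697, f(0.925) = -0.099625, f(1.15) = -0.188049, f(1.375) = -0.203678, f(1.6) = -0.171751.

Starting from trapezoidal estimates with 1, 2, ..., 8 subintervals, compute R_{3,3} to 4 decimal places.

0.4610

R_{0,0} (trapezoid, 1 panel, h=1.8000): 0.878366
R_{1,0} (trapezoid, 2 panels, h=0.9000): 0.510010
R_{2,0} (trapezoid, 4 panels, h=0.4500): 0.470347
R_{3,0} (trapezoid, 8 panels, h=0.2250): 0.463169
R_{1,1} = 0.510010 + (0.510010 − 0.878366)/3 = 0.387225
R_{2,1} = 0.470347 + (0.470347 − 0.510010)/3 = 0.457126
R_{3,1} = 0.463169 + (0.463169 − 0.470347)/3 = 0.460776
R_{2,2} = 0.457126 + (0.457126 − 0.387225)/15 = 0.461786
R_{3,2} = 0.460776 + (0.460776 − 0.457126)/15 = 0.461019
R_{3,3} = 0.461019 + (0.461019 − 0.461786)/63 = 0.461007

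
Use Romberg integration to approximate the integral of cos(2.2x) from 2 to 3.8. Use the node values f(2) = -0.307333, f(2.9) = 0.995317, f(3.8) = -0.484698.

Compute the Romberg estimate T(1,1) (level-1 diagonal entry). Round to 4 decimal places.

0.9568

T(0,0) (trapezoid, 1 panel, h=1.8000): -0.712828
T(1,0) (trapezoid, 2 panels, h=0.9000): 0.539371
T(1,1) = 0.539371 + (0.539371 − (-0.712828))/3 = 0.956771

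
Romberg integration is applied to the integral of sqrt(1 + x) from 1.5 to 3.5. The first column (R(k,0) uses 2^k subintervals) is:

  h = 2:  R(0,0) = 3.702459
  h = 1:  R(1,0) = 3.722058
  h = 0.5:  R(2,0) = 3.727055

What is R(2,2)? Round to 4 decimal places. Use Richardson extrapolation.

3.7287

Richardson extrapolation on the trapezoidal column (denominator 4−1=3):
R(1,1) = (4·3.722058 − 3.702459) / 3 = 3.728591
R(2,1) = 3.727055 + (3.727055 − 3.722058)/3 = 3.728721
R(2,2) = (16·3.728721 − 3.728591) / 15 = 3.728730
(Column j=1 coincides with Simpson's rule on the same nodes.)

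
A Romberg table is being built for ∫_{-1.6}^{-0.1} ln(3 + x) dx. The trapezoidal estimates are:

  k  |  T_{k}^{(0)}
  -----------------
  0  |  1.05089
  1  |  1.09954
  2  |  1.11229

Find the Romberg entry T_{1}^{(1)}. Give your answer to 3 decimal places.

Richardson extrapolation on the trapezoidal column (denominator 4−1=3):
T_{1}^{(1)} = (4·1.09954 − 1.05089) / 3 = 1.11576

1.116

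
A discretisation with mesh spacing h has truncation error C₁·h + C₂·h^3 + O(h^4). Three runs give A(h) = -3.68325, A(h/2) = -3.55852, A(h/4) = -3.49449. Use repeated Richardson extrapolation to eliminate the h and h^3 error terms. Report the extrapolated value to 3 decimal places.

First eliminate the h term (factor 2^1 = 2):
  B₁ = (2·(-3.55852) − (-3.68325))/1 = -3.43379
  B₂ = (2·(-3.49449) − (-3.55852))/1 = -3.43046
Then eliminate the h^3 term (factor 2^3 = 8):
  (8·(-3.43046) − (-3.43379))/7 = -3.42998

-3.430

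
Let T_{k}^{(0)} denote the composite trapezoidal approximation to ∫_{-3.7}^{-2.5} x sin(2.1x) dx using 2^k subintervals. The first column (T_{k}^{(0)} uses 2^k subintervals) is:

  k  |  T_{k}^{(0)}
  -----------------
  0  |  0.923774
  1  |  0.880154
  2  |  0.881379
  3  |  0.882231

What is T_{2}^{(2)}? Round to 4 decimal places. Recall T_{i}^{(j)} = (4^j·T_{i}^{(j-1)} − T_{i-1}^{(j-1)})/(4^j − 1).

0.8829

Richardson extrapolation on the trapezoidal column (denominator 4−1=3):
T_{1}^{(1)} = 0.880154 + (0.880154 − 0.923774)/3 = 0.865614
T_{2}^{(1)} = 0.881379 + (0.881379 − 0.880154)/3 = 0.881787
T_{2}^{(2)} = 0.881787 + (0.881787 − 0.865614)/15 = 0.882865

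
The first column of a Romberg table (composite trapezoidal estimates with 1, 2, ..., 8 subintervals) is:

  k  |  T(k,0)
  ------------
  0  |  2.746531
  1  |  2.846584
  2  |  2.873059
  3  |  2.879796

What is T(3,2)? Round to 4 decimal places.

2.8821

Richardson extrapolation on the trapezoidal column (denominator 4−1=3):
T(2,1) = 2.873059 + (2.873059 − 2.846584)/3 = 2.881884
T(3,1) = (4·2.879796 − 2.873059) / 3 = 2.882042
T(3,2) = 2.882042 + (2.882042 − 2.881884)/15 = 2.882053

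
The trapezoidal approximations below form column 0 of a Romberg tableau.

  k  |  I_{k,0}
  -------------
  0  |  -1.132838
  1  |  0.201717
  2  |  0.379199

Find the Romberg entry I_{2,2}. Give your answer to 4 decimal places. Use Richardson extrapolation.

0.4245

Richardson extrapolation on the trapezoidal column (denominator 4−1=3):
I_{1,1} = (4·0.201717 − (-1.132838)) / 3 = 0.646569
I_{2,1} = 0.379199 + (0.379199 − 0.201717)/3 = 0.438360
I_{2,2} = (16·0.438360 − 0.646569) / 15 = 0.424479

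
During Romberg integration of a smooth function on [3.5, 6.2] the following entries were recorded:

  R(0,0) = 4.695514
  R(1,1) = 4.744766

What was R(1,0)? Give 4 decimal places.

4.7325

From R(1,1) = (4·R(1,0) − R(0,0))/3, solve for R(1,0):
4·R(1,0) = 3·4.744766 + 4.695514 = 18.929812
R(1,0) = 4.732453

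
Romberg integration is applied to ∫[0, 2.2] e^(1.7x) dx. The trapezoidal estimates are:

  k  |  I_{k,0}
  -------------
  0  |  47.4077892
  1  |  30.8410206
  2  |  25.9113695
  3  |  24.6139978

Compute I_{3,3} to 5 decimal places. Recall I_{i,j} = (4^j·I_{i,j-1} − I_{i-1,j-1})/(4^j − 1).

24.17541

Richardson extrapolation on the trapezoidal column (denominator 4−1=3):
I_{1,1} = (4·30.8410206 − 47.4077892) / 3 = 25.3187644
I_{2,1} = 25.9113695 + (25.9113695 − 30.8410206)/3 = 24.2681525
I_{3,1} = (4·24.6139978 − 25.9113695) / 3 = 24.1815406
I_{2,2} = (16·24.2681525 − 25.3187644) / 15 = 24.1981117
I_{3,2} = (16·24.1815406 − 24.2681525) / 15 = 24.1757665
I_{3,3} = 24.1757665 + (24.1757665 − 24.1981117)/63 = 24.1754118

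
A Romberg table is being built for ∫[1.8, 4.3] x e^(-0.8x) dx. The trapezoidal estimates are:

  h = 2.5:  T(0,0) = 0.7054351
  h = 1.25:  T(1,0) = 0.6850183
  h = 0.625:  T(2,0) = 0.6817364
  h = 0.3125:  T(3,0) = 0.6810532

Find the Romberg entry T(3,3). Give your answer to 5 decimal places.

0.68084

Richardson extrapolation on the trapezoidal column (denominator 4−1=3):
T(1,1) = 0.6850183 + (0.6850183 − 0.7054351)/3 = 0.6782127
T(2,1) = 0.6817364 + (0.6817364 − 0.6850183)/3 = 0.6806424
T(3,1) = (4·0.6810532 − 0.6817364) / 3 = 0.6808255
T(2,2) = (16·0.6806424 − 0.6782127) / 15 = 0.6808044
T(3,2) = (16·0.6808255 − 0.6806424) / 15 = 0.6808377
T(3,3) = (64·0.6808377 − 0.6808044) / 63 = 0.6808382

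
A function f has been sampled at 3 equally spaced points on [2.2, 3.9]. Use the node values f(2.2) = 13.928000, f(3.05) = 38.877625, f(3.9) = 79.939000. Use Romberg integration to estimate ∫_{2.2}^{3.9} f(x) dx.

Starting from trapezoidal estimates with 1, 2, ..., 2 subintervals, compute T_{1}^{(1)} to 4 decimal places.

T_{0}^{(0)} (trapezoid, 1 panel, h=1.7000): 79.786950
T_{1}^{(0)} (trapezoid, 2 panels, h=0.8500): 72.939456
T_{1}^{(1)} = 72.939456 + (72.939456 − 79.786950)/3 = 70.656958

70.6570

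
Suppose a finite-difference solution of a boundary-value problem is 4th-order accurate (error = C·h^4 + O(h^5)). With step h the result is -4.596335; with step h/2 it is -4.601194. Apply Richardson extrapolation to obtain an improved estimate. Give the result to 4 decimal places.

The leading error scales as h^4; refining by a factor of 2 reduces it by 2^4 = 16.
Extrapolated value = (16·A(h/2) − A(h)) / (16 − 1)
= (16·(-4.601194) − (-4.596335)) / 15
= -69.022769 / 15 = -4.601518

-4.6015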